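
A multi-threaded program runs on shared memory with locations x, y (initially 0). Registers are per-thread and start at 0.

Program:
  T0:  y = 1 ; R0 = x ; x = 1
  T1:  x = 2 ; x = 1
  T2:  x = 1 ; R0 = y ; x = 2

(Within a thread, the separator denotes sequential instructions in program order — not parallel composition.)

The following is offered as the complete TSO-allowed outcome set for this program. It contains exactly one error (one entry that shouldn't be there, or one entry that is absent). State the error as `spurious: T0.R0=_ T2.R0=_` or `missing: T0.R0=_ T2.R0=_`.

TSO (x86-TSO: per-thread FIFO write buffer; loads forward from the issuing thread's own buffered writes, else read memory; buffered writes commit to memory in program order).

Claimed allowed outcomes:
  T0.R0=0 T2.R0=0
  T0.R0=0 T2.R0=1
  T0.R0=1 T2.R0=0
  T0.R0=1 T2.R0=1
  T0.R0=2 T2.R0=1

outcome vector order: (T0.R0,T2.R0)
under TSO → 0/0 0/1 1/0 1/1 2/0 2/1
TSO∖claimed = {2/0}

missing: T0.R0=2 T2.R0=0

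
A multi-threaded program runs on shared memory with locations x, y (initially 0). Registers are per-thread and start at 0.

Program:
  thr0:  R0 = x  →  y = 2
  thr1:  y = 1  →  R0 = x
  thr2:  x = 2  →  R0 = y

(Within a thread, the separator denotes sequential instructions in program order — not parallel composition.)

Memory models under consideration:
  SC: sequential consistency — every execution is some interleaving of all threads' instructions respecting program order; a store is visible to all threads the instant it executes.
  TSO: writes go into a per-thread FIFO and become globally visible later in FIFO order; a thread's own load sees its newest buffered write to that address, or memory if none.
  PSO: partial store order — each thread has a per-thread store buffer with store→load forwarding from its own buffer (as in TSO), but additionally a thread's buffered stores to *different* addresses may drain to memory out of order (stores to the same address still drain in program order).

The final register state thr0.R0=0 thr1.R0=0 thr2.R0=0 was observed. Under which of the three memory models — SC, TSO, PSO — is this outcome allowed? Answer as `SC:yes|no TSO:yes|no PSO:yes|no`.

SC:no TSO:yes PSO:yes

outcome vector order: (thr0.R0,thr1.R0,thr2.R0)
under SC → 001; 002; 020; 021; 022; 201; 202; 220; 221; 222
under TSO → 000; 001; 002; 020; 021; 022; 200; 201; 202; 220; 221; 222
under PSO → 000; 001; 002; 020; 021; 022; 200; 201; 202; 220; 221; 222
target 000 ∈ {TSO,PSO}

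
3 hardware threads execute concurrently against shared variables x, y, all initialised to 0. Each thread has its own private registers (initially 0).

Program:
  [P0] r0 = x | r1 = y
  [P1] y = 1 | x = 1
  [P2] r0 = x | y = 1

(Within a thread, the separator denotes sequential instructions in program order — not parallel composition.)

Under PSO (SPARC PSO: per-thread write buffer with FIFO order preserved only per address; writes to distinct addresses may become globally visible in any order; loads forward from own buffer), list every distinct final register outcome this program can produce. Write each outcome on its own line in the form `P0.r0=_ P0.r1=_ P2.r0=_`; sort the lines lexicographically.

P0.r0=0 P0.r1=0 P2.r0=0
P0.r0=0 P0.r1=0 P2.r0=1
P0.r0=0 P0.r1=1 P2.r0=0
P0.r0=0 P0.r1=1 P2.r0=1
P0.r0=1 P0.r1=0 P2.r0=0
P0.r0=1 P0.r1=0 P2.r0=1
P0.r0=1 P0.r1=1 P2.r0=0
P0.r0=1 P0.r1=1 P2.r0=1

outcome vector order: (P0.r0,P0.r1,P2.r0)
|PSO outcomes| = 8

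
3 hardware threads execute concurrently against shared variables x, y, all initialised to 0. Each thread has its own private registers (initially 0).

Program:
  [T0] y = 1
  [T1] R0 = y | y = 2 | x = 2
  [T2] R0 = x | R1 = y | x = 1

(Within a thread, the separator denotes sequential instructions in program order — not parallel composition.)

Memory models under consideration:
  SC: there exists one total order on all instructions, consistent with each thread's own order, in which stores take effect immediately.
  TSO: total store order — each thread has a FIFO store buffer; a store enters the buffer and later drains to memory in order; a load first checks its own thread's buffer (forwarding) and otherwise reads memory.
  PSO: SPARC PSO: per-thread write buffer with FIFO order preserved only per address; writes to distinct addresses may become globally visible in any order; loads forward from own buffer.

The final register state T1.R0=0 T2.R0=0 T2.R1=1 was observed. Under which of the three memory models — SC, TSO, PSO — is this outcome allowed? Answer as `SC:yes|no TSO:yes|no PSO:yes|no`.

SC:yes TSO:yes PSO:yes

outcome vector order: (T1.R0,T2.R0,T2.R1)
[SC] allowed = {000 001 002 021 022 100 101 102 122}
[TSO] allowed = {000 001 002 021 022 100 101 102 122}
[PSO] allowed = {000 001 002 020 021 022 100 101 102 121 122}
target 001 ∈ {SC,TSO,PSO}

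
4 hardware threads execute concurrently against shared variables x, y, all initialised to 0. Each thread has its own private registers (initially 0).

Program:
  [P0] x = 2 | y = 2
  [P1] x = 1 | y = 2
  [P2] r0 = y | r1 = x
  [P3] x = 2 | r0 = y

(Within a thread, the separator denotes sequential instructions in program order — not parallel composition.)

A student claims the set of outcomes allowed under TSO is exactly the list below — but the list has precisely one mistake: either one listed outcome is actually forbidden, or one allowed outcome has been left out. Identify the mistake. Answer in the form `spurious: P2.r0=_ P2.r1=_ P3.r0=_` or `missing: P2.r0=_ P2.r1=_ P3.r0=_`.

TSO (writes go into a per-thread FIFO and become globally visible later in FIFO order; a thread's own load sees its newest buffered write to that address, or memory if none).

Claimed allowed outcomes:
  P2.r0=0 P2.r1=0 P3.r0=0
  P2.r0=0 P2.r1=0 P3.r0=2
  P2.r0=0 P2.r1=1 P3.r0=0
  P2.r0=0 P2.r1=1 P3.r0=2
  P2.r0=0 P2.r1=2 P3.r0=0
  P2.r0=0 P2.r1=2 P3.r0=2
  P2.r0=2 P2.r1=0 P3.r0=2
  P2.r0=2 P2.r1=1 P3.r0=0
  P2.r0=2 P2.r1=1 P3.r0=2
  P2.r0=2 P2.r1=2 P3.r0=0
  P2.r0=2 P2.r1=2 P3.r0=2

spurious: P2.r0=2 P2.r1=0 P3.r0=2

outcome vector order: (P2.r0,P2.r1,P3.r0)
TSO (10): 000; 002; 010; 012; 020; 022; 210; 212; 220; 222
claimed∖TSO = {202}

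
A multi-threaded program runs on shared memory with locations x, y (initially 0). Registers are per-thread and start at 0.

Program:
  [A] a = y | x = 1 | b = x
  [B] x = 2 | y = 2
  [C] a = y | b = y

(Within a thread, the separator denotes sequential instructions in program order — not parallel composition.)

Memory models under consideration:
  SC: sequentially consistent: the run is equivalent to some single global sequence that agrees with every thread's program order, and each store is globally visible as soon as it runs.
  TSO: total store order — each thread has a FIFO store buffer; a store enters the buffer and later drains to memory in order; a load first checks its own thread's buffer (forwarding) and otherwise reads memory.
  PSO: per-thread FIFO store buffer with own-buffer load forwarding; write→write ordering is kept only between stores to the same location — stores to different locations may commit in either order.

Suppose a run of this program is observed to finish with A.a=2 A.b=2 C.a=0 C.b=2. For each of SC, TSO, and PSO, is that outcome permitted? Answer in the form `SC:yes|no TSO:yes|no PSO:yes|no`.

SC:no TSO:no PSO:yes

outcome vector order: (A.a,A.b,C.a,C.b)
under SC → 0100, 0102, 0122, 0200, 0202, 0222, 2100, 2102, 2122
under TSO → 0100, 0102, 0122, 0200, 0202, 0222, 2100, 2102, 2122
under PSO → 0100, 0102, 0122, 0200, 0202, 0222, 2100, 2102, 2122, 2200, 2202, 2222
target 2202 ∈ {PSO}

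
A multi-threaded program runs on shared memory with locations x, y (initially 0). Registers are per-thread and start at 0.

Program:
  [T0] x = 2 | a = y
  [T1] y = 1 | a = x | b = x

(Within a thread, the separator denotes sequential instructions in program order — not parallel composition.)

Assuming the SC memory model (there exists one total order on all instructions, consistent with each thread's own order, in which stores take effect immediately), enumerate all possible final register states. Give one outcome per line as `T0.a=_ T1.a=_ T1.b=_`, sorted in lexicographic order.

T0.a=0 T1.a=2 T1.b=2
T0.a=1 T1.a=0 T1.b=0
T0.a=1 T1.a=0 T1.b=2
T0.a=1 T1.a=2 T1.b=2

outcome vector order: (T0.a,T1.a,T1.b)
|SC outcomes| = 4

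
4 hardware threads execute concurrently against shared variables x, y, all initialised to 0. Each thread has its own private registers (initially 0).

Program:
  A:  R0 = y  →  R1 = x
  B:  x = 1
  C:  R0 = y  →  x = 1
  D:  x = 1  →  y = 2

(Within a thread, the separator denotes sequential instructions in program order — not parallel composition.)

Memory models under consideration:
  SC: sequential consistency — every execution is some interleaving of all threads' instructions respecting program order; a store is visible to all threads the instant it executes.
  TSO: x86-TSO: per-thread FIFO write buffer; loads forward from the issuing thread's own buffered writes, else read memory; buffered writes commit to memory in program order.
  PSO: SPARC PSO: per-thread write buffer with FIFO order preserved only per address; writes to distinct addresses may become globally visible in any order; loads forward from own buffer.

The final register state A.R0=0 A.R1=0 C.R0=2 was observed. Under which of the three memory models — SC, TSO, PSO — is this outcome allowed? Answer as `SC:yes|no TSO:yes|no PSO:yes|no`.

outcome vector order: (A.R0,A.R1,C.R0)
[SC] allowed = {(0,0,0) (0,0,2) (0,1,0) (0,1,2) (2,1,0) (2,1,2)}
[TSO] allowed = {(0,0,0) (0,0,2) (0,1,0) (0,1,2) (2,1,0) (2,1,2)}
[PSO] allowed = {(0,0,0) (0,0,2) (0,1,0) (0,1,2) (2,0,0) (2,0,2) (2,1,0) (2,1,2)}
target (0,0,2) ∈ {SC,TSO,PSO}

SC:yes TSO:yes PSO:yes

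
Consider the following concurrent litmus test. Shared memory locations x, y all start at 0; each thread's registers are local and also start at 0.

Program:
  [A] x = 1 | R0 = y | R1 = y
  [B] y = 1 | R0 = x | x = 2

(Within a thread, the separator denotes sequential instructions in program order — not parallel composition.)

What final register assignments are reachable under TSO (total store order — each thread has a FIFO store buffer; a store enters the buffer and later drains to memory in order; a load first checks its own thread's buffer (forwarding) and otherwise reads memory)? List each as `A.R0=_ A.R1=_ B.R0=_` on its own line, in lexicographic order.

outcome vector order: (A.R0,A.R1,B.R0)
|TSO outcomes| = 6

A.R0=0 A.R1=0 B.R0=0
A.R0=0 A.R1=0 B.R0=1
A.R0=0 A.R1=1 B.R0=0
A.R0=0 A.R1=1 B.R0=1
A.R0=1 A.R1=1 B.R0=0
A.R0=1 A.R1=1 B.R0=1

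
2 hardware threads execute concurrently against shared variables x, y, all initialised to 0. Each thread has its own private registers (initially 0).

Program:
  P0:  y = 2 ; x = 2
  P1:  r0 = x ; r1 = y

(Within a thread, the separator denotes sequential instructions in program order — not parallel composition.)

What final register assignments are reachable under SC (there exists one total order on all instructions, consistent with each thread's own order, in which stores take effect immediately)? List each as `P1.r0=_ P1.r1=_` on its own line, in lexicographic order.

outcome vector order: (P1.r0,P1.r1)
|SC outcomes| = 3

P1.r0=0 P1.r1=0
P1.r0=0 P1.r1=2
P1.r0=2 P1.r1=2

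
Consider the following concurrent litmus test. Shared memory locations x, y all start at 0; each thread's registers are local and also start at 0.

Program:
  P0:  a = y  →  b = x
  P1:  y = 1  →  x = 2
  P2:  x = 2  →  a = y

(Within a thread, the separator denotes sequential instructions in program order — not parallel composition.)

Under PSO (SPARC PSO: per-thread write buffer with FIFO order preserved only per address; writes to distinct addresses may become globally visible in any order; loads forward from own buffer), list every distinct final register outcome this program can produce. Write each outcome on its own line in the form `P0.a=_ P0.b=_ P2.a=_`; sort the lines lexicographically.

outcome vector order: (P0.a,P0.b,P2.a)
|PSO outcomes| = 8

P0.a=0 P0.b=0 P2.a=0
P0.a=0 P0.b=0 P2.a=1
P0.a=0 P0.b=2 P2.a=0
P0.a=0 P0.b=2 P2.a=1
P0.a=1 P0.b=0 P2.a=0
P0.a=1 P0.b=0 P2.a=1
P0.a=1 P0.b=2 P2.a=0
P0.a=1 P0.b=2 P2.a=1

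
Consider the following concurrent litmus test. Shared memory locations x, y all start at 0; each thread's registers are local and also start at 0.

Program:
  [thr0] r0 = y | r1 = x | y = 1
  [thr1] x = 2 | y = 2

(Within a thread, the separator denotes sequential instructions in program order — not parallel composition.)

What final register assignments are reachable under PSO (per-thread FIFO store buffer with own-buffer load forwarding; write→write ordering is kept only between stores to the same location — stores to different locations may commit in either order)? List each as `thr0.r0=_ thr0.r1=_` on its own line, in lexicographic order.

thr0.r0=0 thr0.r1=0
thr0.r0=0 thr0.r1=2
thr0.r0=2 thr0.r1=0
thr0.r0=2 thr0.r1=2

outcome vector order: (thr0.r0,thr0.r1)
|PSO outcomes| = 4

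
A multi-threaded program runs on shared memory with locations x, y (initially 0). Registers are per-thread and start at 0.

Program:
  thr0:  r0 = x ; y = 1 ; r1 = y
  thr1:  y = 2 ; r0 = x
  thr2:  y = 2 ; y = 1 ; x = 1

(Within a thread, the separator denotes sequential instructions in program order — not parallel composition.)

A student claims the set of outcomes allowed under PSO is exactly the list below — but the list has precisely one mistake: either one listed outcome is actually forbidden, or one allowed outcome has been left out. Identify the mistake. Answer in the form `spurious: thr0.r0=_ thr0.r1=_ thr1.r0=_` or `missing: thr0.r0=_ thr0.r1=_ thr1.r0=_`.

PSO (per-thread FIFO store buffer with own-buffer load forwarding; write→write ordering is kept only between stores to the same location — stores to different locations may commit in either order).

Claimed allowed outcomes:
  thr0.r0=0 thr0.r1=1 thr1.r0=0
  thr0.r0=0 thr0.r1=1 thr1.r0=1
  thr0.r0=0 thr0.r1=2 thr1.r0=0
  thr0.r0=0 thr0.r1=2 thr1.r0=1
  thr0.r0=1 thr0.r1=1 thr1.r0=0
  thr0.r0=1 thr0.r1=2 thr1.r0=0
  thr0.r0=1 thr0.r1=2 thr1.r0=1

outcome vector order: (thr0.r0,thr0.r1,thr1.r0)
[PSO] allowed = {0/1/0, 0/1/1, 0/2/0, 0/2/1, 1/1/0, 1/1/1, 1/2/0, 1/2/1}
PSO∖claimed = {1/1/1}

missing: thr0.r0=1 thr0.r1=1 thr1.r0=1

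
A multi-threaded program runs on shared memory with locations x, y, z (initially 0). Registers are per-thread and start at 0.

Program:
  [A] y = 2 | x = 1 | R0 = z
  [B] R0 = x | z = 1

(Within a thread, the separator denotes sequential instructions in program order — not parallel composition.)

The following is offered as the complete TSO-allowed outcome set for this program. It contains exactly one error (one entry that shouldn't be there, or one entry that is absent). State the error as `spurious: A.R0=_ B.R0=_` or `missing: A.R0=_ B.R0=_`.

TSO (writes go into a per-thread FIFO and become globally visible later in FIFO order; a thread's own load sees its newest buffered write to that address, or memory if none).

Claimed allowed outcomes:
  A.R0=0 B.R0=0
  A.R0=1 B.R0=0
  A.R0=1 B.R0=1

outcome vector order: (A.R0,B.R0)
TSO: 4 outcomes — {(0,0) (0,1) (1,0) (1,1)}
TSO∖claimed = {(0,1)}

missing: A.R0=0 B.R0=1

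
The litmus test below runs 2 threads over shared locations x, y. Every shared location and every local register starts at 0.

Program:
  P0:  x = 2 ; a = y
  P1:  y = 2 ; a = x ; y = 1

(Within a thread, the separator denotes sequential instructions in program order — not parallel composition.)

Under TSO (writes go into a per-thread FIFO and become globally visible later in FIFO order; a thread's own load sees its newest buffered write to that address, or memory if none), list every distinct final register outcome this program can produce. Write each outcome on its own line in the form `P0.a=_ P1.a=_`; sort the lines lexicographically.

P0.a=0 P1.a=0
P0.a=0 P1.a=2
P0.a=1 P1.a=0
P0.a=1 P1.a=2
P0.a=2 P1.a=0
P0.a=2 P1.a=2

outcome vector order: (P0.a,P1.a)
|TSO outcomes| = 6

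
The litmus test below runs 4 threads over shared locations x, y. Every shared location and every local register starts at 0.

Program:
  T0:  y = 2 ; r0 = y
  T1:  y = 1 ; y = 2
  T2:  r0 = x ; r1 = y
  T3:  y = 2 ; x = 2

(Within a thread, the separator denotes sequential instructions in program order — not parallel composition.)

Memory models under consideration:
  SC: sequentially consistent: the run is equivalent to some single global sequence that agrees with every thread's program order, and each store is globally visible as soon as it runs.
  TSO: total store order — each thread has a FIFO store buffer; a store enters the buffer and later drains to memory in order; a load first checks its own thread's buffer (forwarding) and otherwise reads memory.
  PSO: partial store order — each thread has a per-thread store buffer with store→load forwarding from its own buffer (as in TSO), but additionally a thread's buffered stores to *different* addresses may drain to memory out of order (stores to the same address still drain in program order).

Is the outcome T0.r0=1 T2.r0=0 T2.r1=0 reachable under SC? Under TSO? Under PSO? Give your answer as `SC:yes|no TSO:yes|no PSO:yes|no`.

SC:yes TSO:yes PSO:yes

outcome vector order: (T0.r0,T2.r0,T2.r1)
under SC → (1,0,0); (1,0,1); (1,0,2); (1,2,1); (1,2,2); (2,0,0); (2,0,1); (2,0,2); (2,2,1); (2,2,2)
under TSO → (1,0,0); (1,0,1); (1,0,2); (1,2,1); (1,2,2); (2,0,0); (2,0,1); (2,0,2); (2,2,1); (2,2,2)
under PSO → (1,0,0); (1,0,1); (1,0,2); (1,2,0); (1,2,1); (1,2,2); (2,0,0); (2,0,1); (2,0,2); (2,2,0); (2,2,1); (2,2,2)
target (1,0,0) ∈ {SC,TSO,PSO}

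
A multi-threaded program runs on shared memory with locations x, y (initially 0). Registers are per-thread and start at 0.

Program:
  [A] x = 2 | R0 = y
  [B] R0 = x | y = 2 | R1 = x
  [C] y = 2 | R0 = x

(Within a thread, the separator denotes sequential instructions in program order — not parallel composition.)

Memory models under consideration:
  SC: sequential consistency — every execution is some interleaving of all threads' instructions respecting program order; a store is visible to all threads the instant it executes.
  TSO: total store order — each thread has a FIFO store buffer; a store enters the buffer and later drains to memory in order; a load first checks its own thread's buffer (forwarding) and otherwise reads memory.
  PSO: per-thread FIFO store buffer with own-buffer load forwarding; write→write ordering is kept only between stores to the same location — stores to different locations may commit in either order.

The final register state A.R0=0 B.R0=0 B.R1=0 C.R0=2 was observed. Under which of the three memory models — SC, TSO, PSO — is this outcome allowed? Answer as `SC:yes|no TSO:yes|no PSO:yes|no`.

SC:no TSO:yes PSO:yes

outcome vector order: (A.R0,B.R0,B.R1,C.R0)
SC (8): 0/0/2/2 0/2/2/2 2/0/0/0 2/0/0/2 2/0/2/0 2/0/2/2 2/2/2/0 2/2/2/2
TSO (12): 0/0/0/0 0/0/0/2 0/0/2/0 0/0/2/2 0/2/2/0 0/2/2/2 2/0/0/0 2/0/0/2 2/0/2/0 2/0/2/2 2/2/2/0 2/2/2/2
PSO (12): 0/0/0/0 0/0/0/2 0/0/2/0 0/0/2/2 0/2/2/0 0/2/2/2 2/0/0/0 2/0/0/2 2/0/2/0 2/0/2/2 2/2/2/0 2/2/2/2
target 0/0/0/2 ∈ {TSO,PSO}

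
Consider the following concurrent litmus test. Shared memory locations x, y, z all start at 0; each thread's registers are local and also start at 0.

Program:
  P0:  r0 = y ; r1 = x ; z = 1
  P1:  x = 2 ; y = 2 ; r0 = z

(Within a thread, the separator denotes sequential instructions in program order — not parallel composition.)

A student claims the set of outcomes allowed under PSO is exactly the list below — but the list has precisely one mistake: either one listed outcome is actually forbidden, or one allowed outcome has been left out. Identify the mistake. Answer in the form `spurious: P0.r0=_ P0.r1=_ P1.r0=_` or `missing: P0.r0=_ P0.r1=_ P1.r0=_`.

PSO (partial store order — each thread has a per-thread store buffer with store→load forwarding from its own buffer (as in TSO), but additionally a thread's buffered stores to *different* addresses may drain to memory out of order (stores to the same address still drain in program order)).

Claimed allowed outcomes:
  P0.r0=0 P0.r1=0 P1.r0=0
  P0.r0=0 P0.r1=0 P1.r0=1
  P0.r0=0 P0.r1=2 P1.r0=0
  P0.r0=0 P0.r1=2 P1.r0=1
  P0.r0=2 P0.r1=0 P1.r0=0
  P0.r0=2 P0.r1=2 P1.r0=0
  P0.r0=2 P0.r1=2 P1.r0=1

outcome vector order: (P0.r0,P0.r1,P1.r0)
PSO: 8 outcomes — {(0,0,0), (0,0,1), (0,2,0), (0,2,1), (2,0,0), (2,0,1), (2,2,0), (2,2,1)}
PSO∖claimed = {(2,0,1)}

missing: P0.r0=2 P0.r1=0 P1.r0=1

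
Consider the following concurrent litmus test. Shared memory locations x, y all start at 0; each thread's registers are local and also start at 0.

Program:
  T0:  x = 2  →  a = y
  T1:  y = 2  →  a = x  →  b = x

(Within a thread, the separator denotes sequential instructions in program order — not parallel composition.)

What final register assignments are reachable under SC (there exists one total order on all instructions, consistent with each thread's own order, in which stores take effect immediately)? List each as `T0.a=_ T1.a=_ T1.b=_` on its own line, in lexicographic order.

T0.a=0 T1.a=2 T1.b=2
T0.a=2 T1.a=0 T1.b=0
T0.a=2 T1.a=0 T1.b=2
T0.a=2 T1.a=2 T1.b=2

outcome vector order: (T0.a,T1.a,T1.b)
|SC outcomes| = 4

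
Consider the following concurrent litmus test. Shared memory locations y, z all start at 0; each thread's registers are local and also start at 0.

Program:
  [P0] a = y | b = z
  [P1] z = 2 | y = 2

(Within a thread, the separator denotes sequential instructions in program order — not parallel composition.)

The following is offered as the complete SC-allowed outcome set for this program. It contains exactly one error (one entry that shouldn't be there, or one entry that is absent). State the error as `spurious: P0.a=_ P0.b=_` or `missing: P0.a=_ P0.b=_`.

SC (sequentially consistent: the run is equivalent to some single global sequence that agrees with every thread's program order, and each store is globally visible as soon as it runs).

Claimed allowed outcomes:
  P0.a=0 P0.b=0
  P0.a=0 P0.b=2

missing: P0.a=2 P0.b=2

outcome vector order: (P0.a,P0.b)
[SC] allowed = {<0 0> <0 2> <2 2>}
SC∖claimed = {<2 2>}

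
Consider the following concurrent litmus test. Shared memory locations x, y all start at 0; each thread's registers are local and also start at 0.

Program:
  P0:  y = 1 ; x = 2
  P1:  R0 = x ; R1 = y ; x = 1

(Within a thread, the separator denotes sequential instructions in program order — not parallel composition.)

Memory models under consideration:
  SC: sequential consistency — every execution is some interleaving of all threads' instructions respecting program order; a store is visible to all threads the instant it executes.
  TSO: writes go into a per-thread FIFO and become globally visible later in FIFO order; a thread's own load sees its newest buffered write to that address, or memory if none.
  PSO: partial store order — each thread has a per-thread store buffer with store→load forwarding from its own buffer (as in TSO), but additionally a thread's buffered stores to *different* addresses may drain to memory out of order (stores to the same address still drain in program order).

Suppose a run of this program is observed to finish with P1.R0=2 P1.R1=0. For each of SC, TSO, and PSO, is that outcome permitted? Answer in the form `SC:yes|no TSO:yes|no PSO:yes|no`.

SC:no TSO:no PSO:yes

outcome vector order: (P1.R0,P1.R1)
[SC] allowed = {00, 01, 21}
[TSO] allowed = {00, 01, 21}
[PSO] allowed = {00, 01, 20, 21}
target 20 ∈ {PSO}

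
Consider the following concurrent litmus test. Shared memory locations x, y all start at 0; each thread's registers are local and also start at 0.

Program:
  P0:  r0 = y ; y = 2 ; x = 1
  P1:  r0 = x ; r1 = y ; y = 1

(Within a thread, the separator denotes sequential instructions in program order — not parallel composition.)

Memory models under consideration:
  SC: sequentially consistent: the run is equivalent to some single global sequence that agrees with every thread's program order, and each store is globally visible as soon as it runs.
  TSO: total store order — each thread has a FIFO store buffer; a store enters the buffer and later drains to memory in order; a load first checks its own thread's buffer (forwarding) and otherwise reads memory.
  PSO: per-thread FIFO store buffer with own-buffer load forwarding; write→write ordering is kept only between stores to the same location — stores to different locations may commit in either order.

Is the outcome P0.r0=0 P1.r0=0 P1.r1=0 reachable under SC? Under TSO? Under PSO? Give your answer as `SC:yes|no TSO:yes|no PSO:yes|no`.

outcome vector order: (P0.r0,P1.r0,P1.r1)
SC (4): 000, 002, 012, 100
TSO (4): 000, 002, 012, 100
PSO (5): 000, 002, 010, 012, 100
target 000 ∈ {SC,TSO,PSO}

SC:yes TSO:yes PSO:yes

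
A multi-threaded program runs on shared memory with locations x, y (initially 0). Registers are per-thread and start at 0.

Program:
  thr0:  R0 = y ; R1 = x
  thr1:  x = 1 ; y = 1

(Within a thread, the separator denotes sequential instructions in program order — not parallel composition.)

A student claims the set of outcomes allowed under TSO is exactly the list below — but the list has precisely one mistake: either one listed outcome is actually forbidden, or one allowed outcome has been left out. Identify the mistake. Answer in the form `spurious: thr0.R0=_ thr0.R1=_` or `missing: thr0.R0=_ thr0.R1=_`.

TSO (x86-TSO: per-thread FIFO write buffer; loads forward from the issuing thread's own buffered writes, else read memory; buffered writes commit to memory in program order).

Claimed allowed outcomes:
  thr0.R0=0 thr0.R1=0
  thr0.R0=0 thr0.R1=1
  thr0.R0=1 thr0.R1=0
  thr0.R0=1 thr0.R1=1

outcome vector order: (thr0.R0,thr0.R1)
[TSO] allowed = {00; 01; 11}
claimed∖TSO = {10}

spurious: thr0.R0=1 thr0.R1=0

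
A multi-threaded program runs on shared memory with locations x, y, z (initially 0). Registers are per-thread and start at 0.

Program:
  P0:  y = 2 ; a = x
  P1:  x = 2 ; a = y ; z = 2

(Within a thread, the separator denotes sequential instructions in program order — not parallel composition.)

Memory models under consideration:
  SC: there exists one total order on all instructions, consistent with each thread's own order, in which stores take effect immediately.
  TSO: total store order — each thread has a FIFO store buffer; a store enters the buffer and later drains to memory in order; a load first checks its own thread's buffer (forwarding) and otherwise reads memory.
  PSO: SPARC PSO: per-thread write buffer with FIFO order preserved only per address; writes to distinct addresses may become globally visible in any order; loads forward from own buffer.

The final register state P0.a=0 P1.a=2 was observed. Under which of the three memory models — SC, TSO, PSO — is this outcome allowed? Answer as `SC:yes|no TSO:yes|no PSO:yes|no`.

outcome vector order: (P0.a,P1.a)
under SC → 0/2 2/0 2/2
under TSO → 0/0 0/2 2/0 2/2
under PSO → 0/0 0/2 2/0 2/2
target 0/2 ∈ {SC,TSO,PSO}

SC:yes TSO:yes PSO:yes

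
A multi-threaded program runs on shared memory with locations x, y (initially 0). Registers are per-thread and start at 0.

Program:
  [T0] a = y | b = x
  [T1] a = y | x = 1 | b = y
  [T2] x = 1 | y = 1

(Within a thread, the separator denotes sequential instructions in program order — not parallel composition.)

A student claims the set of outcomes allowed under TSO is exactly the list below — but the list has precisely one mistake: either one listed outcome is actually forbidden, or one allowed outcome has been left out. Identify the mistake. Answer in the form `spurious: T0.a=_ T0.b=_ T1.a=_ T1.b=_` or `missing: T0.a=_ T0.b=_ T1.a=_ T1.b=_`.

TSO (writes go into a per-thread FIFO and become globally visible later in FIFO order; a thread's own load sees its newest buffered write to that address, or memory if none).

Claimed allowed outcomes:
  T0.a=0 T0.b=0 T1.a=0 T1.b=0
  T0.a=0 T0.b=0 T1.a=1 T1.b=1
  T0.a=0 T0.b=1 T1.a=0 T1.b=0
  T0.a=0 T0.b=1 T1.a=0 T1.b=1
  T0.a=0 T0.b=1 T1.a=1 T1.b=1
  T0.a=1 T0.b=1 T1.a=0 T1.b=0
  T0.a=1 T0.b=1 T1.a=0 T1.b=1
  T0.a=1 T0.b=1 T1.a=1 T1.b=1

outcome vector order: (T0.a,T0.b,T1.a,T1.b)
[TSO] allowed = {0/0/0/0, 0/0/0/1, 0/0/1/1, 0/1/0/0, 0/1/0/1, 0/1/1/1, 1/1/0/0, 1/1/0/1, 1/1/1/1}
TSO∖claimed = {0/0/0/1}

missing: T0.a=0 T0.b=0 T1.a=0 T1.b=1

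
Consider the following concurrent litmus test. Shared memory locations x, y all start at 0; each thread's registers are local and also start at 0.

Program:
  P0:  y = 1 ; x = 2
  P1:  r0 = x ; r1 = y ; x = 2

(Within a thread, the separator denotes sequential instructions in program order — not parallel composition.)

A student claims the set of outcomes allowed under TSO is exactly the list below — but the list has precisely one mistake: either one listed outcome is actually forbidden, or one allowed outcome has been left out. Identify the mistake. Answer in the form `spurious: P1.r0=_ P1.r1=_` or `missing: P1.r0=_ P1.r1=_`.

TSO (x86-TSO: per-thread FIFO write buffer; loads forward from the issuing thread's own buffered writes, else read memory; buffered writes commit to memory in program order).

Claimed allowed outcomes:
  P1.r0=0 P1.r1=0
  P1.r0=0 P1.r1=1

outcome vector order: (P1.r0,P1.r1)
TSO: 3 outcomes — {<0 0>; <0 1>; <2 1>}
TSO∖claimed = {<2 1>}

missing: P1.r0=2 P1.r1=1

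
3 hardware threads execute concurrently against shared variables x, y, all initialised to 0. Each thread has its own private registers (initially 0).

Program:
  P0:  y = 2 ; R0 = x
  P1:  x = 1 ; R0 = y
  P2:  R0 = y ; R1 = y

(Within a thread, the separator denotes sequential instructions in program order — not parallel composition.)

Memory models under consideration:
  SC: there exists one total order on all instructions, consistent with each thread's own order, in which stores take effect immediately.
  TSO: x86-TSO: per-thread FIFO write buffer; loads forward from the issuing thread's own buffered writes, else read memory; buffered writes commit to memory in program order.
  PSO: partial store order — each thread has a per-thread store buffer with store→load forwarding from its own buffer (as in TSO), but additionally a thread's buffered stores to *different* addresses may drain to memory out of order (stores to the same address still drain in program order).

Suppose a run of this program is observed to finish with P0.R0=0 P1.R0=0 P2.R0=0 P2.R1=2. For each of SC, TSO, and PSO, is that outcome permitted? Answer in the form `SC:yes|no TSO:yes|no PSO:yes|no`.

outcome vector order: (P0.R0,P1.R0,P2.R0,P2.R1)
SC (9): 0200 0202 0222 1000 1002 1022 1200 1202 1222
TSO (12): 0000 0002 0022 0200 0202 0222 1000 1002 1022 1200 1202 1222
PSO (12): 0000 0002 0022 0200 0202 0222 1000 1002 1022 1200 1202 1222
target 0002 ∈ {TSO,PSO}

SC:no TSO:yes PSO:yes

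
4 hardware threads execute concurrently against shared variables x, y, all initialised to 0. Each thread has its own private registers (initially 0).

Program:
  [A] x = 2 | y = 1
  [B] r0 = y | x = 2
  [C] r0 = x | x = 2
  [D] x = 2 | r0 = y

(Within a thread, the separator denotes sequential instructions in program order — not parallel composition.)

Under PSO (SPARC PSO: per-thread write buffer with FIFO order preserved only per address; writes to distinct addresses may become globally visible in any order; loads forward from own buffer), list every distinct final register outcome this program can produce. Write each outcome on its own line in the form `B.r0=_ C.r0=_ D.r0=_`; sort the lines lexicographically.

outcome vector order: (B.r0,C.r0,D.r0)
|PSO outcomes| = 8

B.r0=0 C.r0=0 D.r0=0
B.r0=0 C.r0=0 D.r0=1
B.r0=0 C.r0=2 D.r0=0
B.r0=0 C.r0=2 D.r0=1
B.r0=1 C.r0=0 D.r0=0
B.r0=1 C.r0=0 D.r0=1
B.r0=1 C.r0=2 D.r0=0
B.r0=1 C.r0=2 D.r0=1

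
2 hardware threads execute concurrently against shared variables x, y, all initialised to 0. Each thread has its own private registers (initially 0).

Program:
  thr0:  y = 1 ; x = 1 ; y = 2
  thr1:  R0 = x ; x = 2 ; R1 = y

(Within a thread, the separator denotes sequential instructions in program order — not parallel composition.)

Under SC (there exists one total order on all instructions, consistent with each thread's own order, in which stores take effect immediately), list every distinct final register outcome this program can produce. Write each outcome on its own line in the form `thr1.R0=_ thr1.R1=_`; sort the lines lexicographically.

thr1.R0=0 thr1.R1=0
thr1.R0=0 thr1.R1=1
thr1.R0=0 thr1.R1=2
thr1.R0=1 thr1.R1=1
thr1.R0=1 thr1.R1=2

outcome vector order: (thr1.R0,thr1.R1)
|SC outcomes| = 5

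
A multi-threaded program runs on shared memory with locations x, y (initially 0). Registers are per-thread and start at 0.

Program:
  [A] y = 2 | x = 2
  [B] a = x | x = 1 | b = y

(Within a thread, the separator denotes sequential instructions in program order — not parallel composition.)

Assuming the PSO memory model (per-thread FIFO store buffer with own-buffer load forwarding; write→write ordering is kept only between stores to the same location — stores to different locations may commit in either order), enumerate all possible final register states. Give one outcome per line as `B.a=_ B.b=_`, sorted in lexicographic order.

outcome vector order: (B.a,B.b)
|PSO outcomes| = 4

B.a=0 B.b=0
B.a=0 B.b=2
B.a=2 B.b=0
B.a=2 B.b=2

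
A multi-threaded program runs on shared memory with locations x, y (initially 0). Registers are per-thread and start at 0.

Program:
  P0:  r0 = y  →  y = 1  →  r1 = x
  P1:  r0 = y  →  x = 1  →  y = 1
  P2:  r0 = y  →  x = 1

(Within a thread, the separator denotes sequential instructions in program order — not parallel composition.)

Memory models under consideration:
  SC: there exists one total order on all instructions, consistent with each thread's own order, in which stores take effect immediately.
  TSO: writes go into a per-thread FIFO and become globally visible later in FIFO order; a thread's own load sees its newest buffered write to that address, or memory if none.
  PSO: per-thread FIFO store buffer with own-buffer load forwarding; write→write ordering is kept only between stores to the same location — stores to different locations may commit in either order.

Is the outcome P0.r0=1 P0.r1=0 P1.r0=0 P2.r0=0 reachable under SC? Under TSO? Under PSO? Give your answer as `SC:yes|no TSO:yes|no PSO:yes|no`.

outcome vector order: (P0.r0,P0.r1,P1.r0,P2.r0)
SC (10): 0/0/0/0; 0/0/0/1; 0/0/1/0; 0/0/1/1; 0/1/0/0; 0/1/0/1; 0/1/1/0; 0/1/1/1; 1/1/0/0; 1/1/0/1
TSO (10): 0/0/0/0; 0/0/0/1; 0/0/1/0; 0/0/1/1; 0/1/0/0; 0/1/0/1; 0/1/1/0; 0/1/1/1; 1/1/0/0; 1/1/0/1
PSO (12): 0/0/0/0; 0/0/0/1; 0/0/1/0; 0/0/1/1; 0/1/0/0; 0/1/0/1; 0/1/1/0; 0/1/1/1; 1/0/0/0; 1/0/0/1; 1/1/0/0; 1/1/0/1
target 1/0/0/0 ∈ {PSO}

SC:no TSO:no PSO:yes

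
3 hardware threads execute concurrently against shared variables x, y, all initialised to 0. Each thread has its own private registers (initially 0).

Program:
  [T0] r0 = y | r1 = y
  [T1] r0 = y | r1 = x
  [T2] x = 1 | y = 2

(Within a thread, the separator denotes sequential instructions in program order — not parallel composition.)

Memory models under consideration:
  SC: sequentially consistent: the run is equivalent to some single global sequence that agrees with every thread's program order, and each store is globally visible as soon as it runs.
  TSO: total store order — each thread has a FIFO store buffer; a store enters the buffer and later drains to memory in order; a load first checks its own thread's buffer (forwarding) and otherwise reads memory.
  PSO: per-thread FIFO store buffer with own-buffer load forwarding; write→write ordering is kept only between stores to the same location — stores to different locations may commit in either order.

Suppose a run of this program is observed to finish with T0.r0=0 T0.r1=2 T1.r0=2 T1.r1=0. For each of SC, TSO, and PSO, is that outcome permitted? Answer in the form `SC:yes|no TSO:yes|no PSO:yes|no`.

outcome vector order: (T0.r0,T0.r1,T1.r0,T1.r1)
SC (9): 0/0/0/0 0/0/0/1 0/0/2/1 0/2/0/0 0/2/0/1 0/2/2/1 2/2/0/0 2/2/0/1 2/2/2/1
TSO (9): 0/0/0/0 0/0/0/1 0/0/2/1 0/2/0/0 0/2/0/1 0/2/2/1 2/2/0/0 2/2/0/1 2/2/2/1
PSO (12): 0/0/0/0 0/0/0/1 0/0/2/0 0/0/2/1 0/2/0/0 0/2/0/1 0/2/2/0 0/2/2/1 2/2/0/0 2/2/0/1 2/2/2/0 2/2/2/1
target 0/2/2/0 ∈ {PSO}

SC:no TSO:no PSO:yes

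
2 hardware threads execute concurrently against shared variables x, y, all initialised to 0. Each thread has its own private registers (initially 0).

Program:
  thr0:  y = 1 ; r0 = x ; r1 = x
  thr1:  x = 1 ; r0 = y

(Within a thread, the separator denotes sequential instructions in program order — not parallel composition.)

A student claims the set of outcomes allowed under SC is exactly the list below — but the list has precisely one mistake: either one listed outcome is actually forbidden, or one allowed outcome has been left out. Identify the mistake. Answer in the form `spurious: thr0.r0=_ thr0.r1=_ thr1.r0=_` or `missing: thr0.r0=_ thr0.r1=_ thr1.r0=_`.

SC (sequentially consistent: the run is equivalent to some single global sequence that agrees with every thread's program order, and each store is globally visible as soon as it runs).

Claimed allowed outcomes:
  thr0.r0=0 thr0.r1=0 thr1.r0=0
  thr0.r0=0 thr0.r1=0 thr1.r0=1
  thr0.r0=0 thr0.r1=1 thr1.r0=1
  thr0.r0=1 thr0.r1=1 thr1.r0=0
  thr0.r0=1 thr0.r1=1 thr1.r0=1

outcome vector order: (thr0.r0,thr0.r1,thr1.r0)
SC (4): (0,0,1) (0,1,1) (1,1,0) (1,1,1)
claimed∖SC = {(0,0,0)}

spurious: thr0.r0=0 thr0.r1=0 thr1.r0=0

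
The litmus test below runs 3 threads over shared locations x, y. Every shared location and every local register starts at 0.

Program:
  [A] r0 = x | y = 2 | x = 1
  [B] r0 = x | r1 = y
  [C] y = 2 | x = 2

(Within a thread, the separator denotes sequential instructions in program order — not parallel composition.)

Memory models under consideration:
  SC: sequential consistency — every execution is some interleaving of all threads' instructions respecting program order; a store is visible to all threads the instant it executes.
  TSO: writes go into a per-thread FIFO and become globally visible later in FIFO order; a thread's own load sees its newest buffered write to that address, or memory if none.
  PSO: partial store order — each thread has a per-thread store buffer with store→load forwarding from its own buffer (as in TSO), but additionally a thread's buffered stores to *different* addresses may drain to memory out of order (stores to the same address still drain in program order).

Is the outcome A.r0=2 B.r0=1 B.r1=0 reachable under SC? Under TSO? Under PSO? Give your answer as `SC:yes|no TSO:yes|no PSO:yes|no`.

SC:no TSO:no PSO:yes

outcome vector order: (A.r0,B.r0,B.r1)
under SC → <0 0 0> <0 0 2> <0 1 2> <0 2 2> <2 0 0> <2 0 2> <2 1 2> <2 2 2>
under TSO → <0 0 0> <0 0 2> <0 1 2> <0 2 2> <2 0 0> <2 0 2> <2 1 2> <2 2 2>
under PSO → <0 0 0> <0 0 2> <0 1 0> <0 1 2> <0 2 0> <0 2 2> <2 0 0> <2 0 2> <2 1 0> <2 1 2> <2 2 0> <2 2 2>
target <2 1 0> ∈ {PSO}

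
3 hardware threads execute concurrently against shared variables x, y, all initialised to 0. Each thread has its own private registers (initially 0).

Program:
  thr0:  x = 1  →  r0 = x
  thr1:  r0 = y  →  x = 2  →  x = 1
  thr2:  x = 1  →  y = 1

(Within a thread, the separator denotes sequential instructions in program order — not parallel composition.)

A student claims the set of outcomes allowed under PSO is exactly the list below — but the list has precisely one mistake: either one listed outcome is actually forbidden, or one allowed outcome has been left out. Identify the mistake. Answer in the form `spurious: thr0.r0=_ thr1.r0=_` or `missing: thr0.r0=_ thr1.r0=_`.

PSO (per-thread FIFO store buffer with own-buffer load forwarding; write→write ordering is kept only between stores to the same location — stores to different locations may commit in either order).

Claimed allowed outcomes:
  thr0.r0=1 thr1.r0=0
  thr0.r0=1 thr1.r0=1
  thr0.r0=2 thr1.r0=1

outcome vector order: (thr0.r0,thr1.r0)
under PSO → (1,0) (1,1) (2,0) (2,1)
PSO∖claimed = {(2,0)}

missing: thr0.r0=2 thr1.r0=0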